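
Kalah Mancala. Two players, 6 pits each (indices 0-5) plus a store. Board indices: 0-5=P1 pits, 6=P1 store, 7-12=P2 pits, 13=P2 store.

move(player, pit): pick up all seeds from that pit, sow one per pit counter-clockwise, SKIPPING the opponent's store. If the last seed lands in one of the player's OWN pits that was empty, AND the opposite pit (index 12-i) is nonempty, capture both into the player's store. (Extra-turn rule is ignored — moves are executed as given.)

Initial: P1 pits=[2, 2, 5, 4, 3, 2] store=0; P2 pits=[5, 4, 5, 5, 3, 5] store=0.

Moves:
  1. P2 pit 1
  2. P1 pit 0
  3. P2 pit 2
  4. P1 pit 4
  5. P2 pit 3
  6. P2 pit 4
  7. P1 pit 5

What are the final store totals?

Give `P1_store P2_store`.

Answer: 2 3

Derivation:
Move 1: P2 pit1 -> P1=[2,2,5,4,3,2](0) P2=[5,0,6,6,4,6](0)
Move 2: P1 pit0 -> P1=[0,3,6,4,3,2](0) P2=[5,0,6,6,4,6](0)
Move 3: P2 pit2 -> P1=[1,4,6,4,3,2](0) P2=[5,0,0,7,5,7](1)
Move 4: P1 pit4 -> P1=[1,4,6,4,0,3](1) P2=[6,0,0,7,5,7](1)
Move 5: P2 pit3 -> P1=[2,5,7,5,0,3](1) P2=[6,0,0,0,6,8](2)
Move 6: P2 pit4 -> P1=[3,6,8,6,0,3](1) P2=[6,0,0,0,0,9](3)
Move 7: P1 pit5 -> P1=[3,6,8,6,0,0](2) P2=[7,1,0,0,0,9](3)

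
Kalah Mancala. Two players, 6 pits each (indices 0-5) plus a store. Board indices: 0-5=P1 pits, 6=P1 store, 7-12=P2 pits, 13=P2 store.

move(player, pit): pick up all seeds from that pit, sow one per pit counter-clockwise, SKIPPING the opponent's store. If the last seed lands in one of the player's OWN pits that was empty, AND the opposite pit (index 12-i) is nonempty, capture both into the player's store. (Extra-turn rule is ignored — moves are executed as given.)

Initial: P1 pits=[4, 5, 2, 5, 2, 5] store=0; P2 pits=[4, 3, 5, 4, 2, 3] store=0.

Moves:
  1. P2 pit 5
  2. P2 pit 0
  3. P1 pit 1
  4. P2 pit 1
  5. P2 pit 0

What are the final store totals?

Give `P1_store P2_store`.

Move 1: P2 pit5 -> P1=[5,6,2,5,2,5](0) P2=[4,3,5,4,2,0](1)
Move 2: P2 pit0 -> P1=[5,6,2,5,2,5](0) P2=[0,4,6,5,3,0](1)
Move 3: P1 pit1 -> P1=[5,0,3,6,3,6](1) P2=[1,4,6,5,3,0](1)
Move 4: P2 pit1 -> P1=[0,0,3,6,3,6](1) P2=[1,0,7,6,4,0](7)
Move 5: P2 pit0 -> P1=[0,0,3,6,0,6](1) P2=[0,0,7,6,4,0](11)

Answer: 1 11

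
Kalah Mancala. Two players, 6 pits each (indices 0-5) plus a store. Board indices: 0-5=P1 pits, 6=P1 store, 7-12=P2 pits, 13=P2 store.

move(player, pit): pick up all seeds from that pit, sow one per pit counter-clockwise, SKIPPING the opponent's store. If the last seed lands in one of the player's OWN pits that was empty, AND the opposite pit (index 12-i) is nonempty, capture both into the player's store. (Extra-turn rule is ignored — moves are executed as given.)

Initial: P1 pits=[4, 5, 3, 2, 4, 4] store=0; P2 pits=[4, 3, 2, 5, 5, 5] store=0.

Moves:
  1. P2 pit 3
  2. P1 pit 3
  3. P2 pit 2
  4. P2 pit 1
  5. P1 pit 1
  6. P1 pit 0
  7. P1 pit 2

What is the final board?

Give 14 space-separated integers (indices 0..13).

Move 1: P2 pit3 -> P1=[5,6,3,2,4,4](0) P2=[4,3,2,0,6,6](1)
Move 2: P1 pit3 -> P1=[5,6,3,0,5,5](0) P2=[4,3,2,0,6,6](1)
Move 3: P2 pit2 -> P1=[5,6,3,0,5,5](0) P2=[4,3,0,1,7,6](1)
Move 4: P2 pit1 -> P1=[5,6,3,0,5,5](0) P2=[4,0,1,2,8,6](1)
Move 5: P1 pit1 -> P1=[5,0,4,1,6,6](1) P2=[5,0,1,2,8,6](1)
Move 6: P1 pit0 -> P1=[0,1,5,2,7,7](1) P2=[5,0,1,2,8,6](1)
Move 7: P1 pit2 -> P1=[0,1,0,3,8,8](2) P2=[6,0,1,2,8,6](1)

Answer: 0 1 0 3 8 8 2 6 0 1 2 8 6 1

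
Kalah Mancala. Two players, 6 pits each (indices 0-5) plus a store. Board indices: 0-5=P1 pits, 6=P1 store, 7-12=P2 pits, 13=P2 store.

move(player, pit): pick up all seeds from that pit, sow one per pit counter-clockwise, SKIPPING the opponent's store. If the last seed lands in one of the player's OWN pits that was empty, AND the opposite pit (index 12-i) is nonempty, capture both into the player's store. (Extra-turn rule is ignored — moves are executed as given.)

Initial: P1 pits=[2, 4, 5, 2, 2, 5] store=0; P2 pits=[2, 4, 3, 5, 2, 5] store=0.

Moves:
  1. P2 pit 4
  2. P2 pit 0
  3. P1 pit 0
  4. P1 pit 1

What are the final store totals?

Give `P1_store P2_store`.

Answer: 1 1

Derivation:
Move 1: P2 pit4 -> P1=[2,4,5,2,2,5](0) P2=[2,4,3,5,0,6](1)
Move 2: P2 pit0 -> P1=[2,4,5,2,2,5](0) P2=[0,5,4,5,0,6](1)
Move 3: P1 pit0 -> P1=[0,5,6,2,2,5](0) P2=[0,5,4,5,0,6](1)
Move 4: P1 pit1 -> P1=[0,0,7,3,3,6](1) P2=[0,5,4,5,0,6](1)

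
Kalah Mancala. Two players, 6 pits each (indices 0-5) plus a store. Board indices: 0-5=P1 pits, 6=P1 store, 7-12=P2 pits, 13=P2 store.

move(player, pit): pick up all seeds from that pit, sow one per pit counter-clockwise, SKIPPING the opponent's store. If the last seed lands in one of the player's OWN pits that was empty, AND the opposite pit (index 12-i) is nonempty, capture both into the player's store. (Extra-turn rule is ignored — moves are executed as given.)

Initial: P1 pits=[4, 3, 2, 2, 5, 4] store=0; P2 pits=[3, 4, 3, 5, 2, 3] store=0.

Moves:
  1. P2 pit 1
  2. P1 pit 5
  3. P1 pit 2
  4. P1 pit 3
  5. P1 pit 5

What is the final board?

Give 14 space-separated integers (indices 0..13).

Answer: 4 3 0 0 7 0 3 4 1 5 6 3 4 0

Derivation:
Move 1: P2 pit1 -> P1=[4,3,2,2,5,4](0) P2=[3,0,4,6,3,4](0)
Move 2: P1 pit5 -> P1=[4,3,2,2,5,0](1) P2=[4,1,5,6,3,4](0)
Move 3: P1 pit2 -> P1=[4,3,0,3,6,0](1) P2=[4,1,5,6,3,4](0)
Move 4: P1 pit3 -> P1=[4,3,0,0,7,1](2) P2=[4,1,5,6,3,4](0)
Move 5: P1 pit5 -> P1=[4,3,0,0,7,0](3) P2=[4,1,5,6,3,4](0)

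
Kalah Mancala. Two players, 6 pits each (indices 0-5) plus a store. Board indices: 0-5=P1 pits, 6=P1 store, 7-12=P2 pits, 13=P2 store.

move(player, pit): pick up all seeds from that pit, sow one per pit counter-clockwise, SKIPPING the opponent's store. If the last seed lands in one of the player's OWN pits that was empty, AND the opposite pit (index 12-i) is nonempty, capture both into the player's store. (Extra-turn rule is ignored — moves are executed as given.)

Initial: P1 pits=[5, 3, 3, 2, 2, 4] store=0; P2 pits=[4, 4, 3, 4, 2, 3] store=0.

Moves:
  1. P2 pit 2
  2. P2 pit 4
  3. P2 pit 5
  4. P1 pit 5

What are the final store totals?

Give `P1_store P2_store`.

Answer: 1 2

Derivation:
Move 1: P2 pit2 -> P1=[5,3,3,2,2,4](0) P2=[4,4,0,5,3,4](0)
Move 2: P2 pit4 -> P1=[6,3,3,2,2,4](0) P2=[4,4,0,5,0,5](1)
Move 3: P2 pit5 -> P1=[7,4,4,3,2,4](0) P2=[4,4,0,5,0,0](2)
Move 4: P1 pit5 -> P1=[7,4,4,3,2,0](1) P2=[5,5,1,5,0,0](2)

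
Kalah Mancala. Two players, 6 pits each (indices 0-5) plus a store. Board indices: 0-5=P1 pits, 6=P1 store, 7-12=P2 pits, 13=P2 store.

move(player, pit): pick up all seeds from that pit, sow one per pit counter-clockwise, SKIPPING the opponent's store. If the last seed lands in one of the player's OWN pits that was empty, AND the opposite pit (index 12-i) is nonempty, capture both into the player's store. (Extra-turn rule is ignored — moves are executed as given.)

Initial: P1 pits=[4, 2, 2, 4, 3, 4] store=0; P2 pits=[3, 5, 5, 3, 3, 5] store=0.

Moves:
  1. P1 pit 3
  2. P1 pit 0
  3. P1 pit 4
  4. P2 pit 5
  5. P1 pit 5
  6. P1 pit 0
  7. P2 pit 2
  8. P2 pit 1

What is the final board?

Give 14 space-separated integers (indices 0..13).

Answer: 2 7 5 2 0 0 3 6 0 1 6 6 2 3

Derivation:
Move 1: P1 pit3 -> P1=[4,2,2,0,4,5](1) P2=[4,5,5,3,3,5](0)
Move 2: P1 pit0 -> P1=[0,3,3,1,5,5](1) P2=[4,5,5,3,3,5](0)
Move 3: P1 pit4 -> P1=[0,3,3,1,0,6](2) P2=[5,6,6,3,3,5](0)
Move 4: P2 pit5 -> P1=[1,4,4,2,0,6](2) P2=[5,6,6,3,3,0](1)
Move 5: P1 pit5 -> P1=[1,4,4,2,0,0](3) P2=[6,7,7,4,4,0](1)
Move 6: P1 pit0 -> P1=[0,5,4,2,0,0](3) P2=[6,7,7,4,4,0](1)
Move 7: P2 pit2 -> P1=[1,6,5,2,0,0](3) P2=[6,7,0,5,5,1](2)
Move 8: P2 pit1 -> P1=[2,7,5,2,0,0](3) P2=[6,0,1,6,6,2](3)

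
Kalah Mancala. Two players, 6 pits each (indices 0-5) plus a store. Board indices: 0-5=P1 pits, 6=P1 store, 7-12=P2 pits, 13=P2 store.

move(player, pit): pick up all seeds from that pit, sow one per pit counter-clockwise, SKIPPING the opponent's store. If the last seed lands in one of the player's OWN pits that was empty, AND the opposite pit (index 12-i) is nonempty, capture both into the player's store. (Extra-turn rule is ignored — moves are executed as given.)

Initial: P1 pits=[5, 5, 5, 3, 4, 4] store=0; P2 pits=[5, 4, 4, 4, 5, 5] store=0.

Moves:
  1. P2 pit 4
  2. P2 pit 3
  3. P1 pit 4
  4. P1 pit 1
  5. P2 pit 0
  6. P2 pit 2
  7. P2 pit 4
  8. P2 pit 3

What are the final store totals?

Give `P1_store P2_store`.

Answer: 2 5

Derivation:
Move 1: P2 pit4 -> P1=[6,6,6,3,4,4](0) P2=[5,4,4,4,0,6](1)
Move 2: P2 pit3 -> P1=[7,6,6,3,4,4](0) P2=[5,4,4,0,1,7](2)
Move 3: P1 pit4 -> P1=[7,6,6,3,0,5](1) P2=[6,5,4,0,1,7](2)
Move 4: P1 pit1 -> P1=[7,0,7,4,1,6](2) P2=[7,5,4,0,1,7](2)
Move 5: P2 pit0 -> P1=[8,0,7,4,1,6](2) P2=[0,6,5,1,2,8](3)
Move 6: P2 pit2 -> P1=[9,0,7,4,1,6](2) P2=[0,6,0,2,3,9](4)
Move 7: P2 pit4 -> P1=[10,0,7,4,1,6](2) P2=[0,6,0,2,0,10](5)
Move 8: P2 pit3 -> P1=[10,0,7,4,1,6](2) P2=[0,6,0,0,1,11](5)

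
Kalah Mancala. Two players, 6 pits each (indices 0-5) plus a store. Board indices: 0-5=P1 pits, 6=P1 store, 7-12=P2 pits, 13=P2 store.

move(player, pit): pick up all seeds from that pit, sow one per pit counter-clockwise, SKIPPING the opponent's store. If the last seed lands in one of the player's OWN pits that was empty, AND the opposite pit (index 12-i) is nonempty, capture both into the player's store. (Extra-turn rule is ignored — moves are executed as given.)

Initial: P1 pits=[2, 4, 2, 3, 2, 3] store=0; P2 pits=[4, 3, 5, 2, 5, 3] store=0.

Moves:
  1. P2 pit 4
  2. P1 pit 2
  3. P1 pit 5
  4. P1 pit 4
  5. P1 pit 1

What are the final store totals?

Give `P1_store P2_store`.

Answer: 3 1

Derivation:
Move 1: P2 pit4 -> P1=[3,5,3,3,2,3](0) P2=[4,3,5,2,0,4](1)
Move 2: P1 pit2 -> P1=[3,5,0,4,3,4](0) P2=[4,3,5,2,0,4](1)
Move 3: P1 pit5 -> P1=[3,5,0,4,3,0](1) P2=[5,4,6,2,0,4](1)
Move 4: P1 pit4 -> P1=[3,5,0,4,0,1](2) P2=[6,4,6,2,0,4](1)
Move 5: P1 pit1 -> P1=[3,0,1,5,1,2](3) P2=[6,4,6,2,0,4](1)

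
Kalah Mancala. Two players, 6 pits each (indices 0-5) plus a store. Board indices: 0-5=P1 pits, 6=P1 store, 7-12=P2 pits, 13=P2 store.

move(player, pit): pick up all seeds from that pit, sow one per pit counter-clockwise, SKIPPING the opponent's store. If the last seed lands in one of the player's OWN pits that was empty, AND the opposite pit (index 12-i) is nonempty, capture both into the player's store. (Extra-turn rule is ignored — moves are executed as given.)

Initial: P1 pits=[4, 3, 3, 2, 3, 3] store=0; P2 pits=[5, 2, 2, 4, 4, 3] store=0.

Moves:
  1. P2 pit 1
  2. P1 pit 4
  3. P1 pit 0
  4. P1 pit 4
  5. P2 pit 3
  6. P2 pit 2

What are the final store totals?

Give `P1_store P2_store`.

Answer: 1 1

Derivation:
Move 1: P2 pit1 -> P1=[4,3,3,2,3,3](0) P2=[5,0,3,5,4,3](0)
Move 2: P1 pit4 -> P1=[4,3,3,2,0,4](1) P2=[6,0,3,5,4,3](0)
Move 3: P1 pit0 -> P1=[0,4,4,3,1,4](1) P2=[6,0,3,5,4,3](0)
Move 4: P1 pit4 -> P1=[0,4,4,3,0,5](1) P2=[6,0,3,5,4,3](0)
Move 5: P2 pit3 -> P1=[1,5,4,3,0,5](1) P2=[6,0,3,0,5,4](1)
Move 6: P2 pit2 -> P1=[1,5,4,3,0,5](1) P2=[6,0,0,1,6,5](1)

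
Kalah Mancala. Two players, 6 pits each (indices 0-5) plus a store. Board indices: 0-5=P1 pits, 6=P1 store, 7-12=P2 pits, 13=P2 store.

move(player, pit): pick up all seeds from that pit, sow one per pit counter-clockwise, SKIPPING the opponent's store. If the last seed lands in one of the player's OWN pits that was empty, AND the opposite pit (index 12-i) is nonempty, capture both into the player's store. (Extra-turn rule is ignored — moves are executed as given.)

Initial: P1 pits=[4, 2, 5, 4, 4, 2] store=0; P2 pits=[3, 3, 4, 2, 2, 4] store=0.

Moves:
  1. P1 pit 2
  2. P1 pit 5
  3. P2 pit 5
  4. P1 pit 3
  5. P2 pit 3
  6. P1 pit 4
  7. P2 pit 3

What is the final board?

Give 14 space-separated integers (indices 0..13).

Answer: 0 3 1 0 0 2 4 7 6 5 0 4 0 7

Derivation:
Move 1: P1 pit2 -> P1=[4,2,0,5,5,3](1) P2=[4,3,4,2,2,4](0)
Move 2: P1 pit5 -> P1=[4,2,0,5,5,0](2) P2=[5,4,4,2,2,4](0)
Move 3: P2 pit5 -> P1=[5,3,1,5,5,0](2) P2=[5,4,4,2,2,0](1)
Move 4: P1 pit3 -> P1=[5,3,1,0,6,1](3) P2=[6,5,4,2,2,0](1)
Move 5: P2 pit3 -> P1=[0,3,1,0,6,1](3) P2=[6,5,4,0,3,0](7)
Move 6: P1 pit4 -> P1=[0,3,1,0,0,2](4) P2=[7,6,5,1,3,0](7)
Move 7: P2 pit3 -> P1=[0,3,1,0,0,2](4) P2=[7,6,5,0,4,0](7)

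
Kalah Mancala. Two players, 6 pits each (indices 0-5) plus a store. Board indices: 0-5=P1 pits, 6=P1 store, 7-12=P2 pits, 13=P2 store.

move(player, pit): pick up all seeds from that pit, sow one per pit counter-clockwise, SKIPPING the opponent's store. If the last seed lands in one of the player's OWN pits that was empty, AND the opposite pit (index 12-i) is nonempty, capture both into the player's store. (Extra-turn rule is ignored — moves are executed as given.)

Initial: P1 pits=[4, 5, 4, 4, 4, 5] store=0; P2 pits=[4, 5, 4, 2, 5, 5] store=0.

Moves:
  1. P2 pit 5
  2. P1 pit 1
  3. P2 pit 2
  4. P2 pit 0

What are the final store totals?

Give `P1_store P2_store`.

Move 1: P2 pit5 -> P1=[5,6,5,5,4,5](0) P2=[4,5,4,2,5,0](1)
Move 2: P1 pit1 -> P1=[5,0,6,6,5,6](1) P2=[5,5,4,2,5,0](1)
Move 3: P2 pit2 -> P1=[5,0,6,6,5,6](1) P2=[5,5,0,3,6,1](2)
Move 4: P2 pit0 -> P1=[5,0,6,6,5,6](1) P2=[0,6,1,4,7,2](2)

Answer: 1 2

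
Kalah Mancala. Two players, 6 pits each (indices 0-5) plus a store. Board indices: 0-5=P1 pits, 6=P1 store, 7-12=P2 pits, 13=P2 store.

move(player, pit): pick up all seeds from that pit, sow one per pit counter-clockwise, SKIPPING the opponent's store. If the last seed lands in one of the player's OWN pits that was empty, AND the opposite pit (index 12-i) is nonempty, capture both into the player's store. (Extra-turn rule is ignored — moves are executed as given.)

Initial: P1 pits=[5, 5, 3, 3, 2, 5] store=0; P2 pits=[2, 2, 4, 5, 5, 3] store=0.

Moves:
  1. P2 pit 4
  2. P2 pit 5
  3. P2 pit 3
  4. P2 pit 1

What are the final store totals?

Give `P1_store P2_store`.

Move 1: P2 pit4 -> P1=[6,6,4,3,2,5](0) P2=[2,2,4,5,0,4](1)
Move 2: P2 pit5 -> P1=[7,7,5,3,2,5](0) P2=[2,2,4,5,0,0](2)
Move 3: P2 pit3 -> P1=[8,8,5,3,2,5](0) P2=[2,2,4,0,1,1](3)
Move 4: P2 pit1 -> P1=[8,8,0,3,2,5](0) P2=[2,0,5,0,1,1](9)

Answer: 0 9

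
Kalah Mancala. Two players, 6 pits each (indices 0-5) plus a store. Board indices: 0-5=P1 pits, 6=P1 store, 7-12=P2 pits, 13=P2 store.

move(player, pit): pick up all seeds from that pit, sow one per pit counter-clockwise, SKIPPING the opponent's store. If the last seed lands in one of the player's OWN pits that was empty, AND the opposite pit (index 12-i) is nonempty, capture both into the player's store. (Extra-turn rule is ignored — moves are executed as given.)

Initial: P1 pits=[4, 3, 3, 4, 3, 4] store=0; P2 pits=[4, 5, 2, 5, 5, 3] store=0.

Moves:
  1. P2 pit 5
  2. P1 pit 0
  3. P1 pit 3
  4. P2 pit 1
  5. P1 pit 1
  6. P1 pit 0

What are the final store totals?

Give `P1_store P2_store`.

Answer: 9 2

Derivation:
Move 1: P2 pit5 -> P1=[5,4,3,4,3,4](0) P2=[4,5,2,5,5,0](1)
Move 2: P1 pit0 -> P1=[0,5,4,5,4,5](0) P2=[4,5,2,5,5,0](1)
Move 3: P1 pit3 -> P1=[0,5,4,0,5,6](1) P2=[5,6,2,5,5,0](1)
Move 4: P2 pit1 -> P1=[1,5,4,0,5,6](1) P2=[5,0,3,6,6,1](2)
Move 5: P1 pit1 -> P1=[1,0,5,1,6,7](2) P2=[5,0,3,6,6,1](2)
Move 6: P1 pit0 -> P1=[0,0,5,1,6,7](9) P2=[5,0,3,6,0,1](2)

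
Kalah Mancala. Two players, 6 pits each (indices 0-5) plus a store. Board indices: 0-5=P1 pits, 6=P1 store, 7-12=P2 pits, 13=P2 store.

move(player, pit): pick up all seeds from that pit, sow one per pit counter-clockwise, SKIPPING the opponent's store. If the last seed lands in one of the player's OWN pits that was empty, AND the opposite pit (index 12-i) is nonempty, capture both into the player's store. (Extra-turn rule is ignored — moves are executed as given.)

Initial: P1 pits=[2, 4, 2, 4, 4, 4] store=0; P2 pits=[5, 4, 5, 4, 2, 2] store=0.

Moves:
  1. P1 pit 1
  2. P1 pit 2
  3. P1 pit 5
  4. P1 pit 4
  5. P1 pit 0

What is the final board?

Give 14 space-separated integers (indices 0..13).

Answer: 0 1 0 6 0 1 9 7 6 7 0 3 2 0

Derivation:
Move 1: P1 pit1 -> P1=[2,0,3,5,5,5](0) P2=[5,4,5,4,2,2](0)
Move 2: P1 pit2 -> P1=[2,0,0,6,6,6](0) P2=[5,4,5,4,2,2](0)
Move 3: P1 pit5 -> P1=[2,0,0,6,6,0](1) P2=[6,5,6,5,3,2](0)
Move 4: P1 pit4 -> P1=[2,0,0,6,0,1](2) P2=[7,6,7,6,3,2](0)
Move 5: P1 pit0 -> P1=[0,1,0,6,0,1](9) P2=[7,6,7,0,3,2](0)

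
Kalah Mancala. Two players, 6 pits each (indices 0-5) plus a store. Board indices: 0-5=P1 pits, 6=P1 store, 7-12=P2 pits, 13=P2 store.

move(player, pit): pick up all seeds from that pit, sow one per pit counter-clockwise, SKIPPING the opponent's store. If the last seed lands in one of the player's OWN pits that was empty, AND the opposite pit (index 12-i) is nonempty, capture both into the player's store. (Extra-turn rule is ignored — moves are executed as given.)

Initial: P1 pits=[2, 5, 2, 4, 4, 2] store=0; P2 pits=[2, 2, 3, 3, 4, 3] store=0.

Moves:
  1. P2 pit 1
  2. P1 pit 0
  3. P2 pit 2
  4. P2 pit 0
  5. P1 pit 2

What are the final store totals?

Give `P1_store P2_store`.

Answer: 0 6

Derivation:
Move 1: P2 pit1 -> P1=[2,5,2,4,4,2](0) P2=[2,0,4,4,4,3](0)
Move 2: P1 pit0 -> P1=[0,6,3,4,4,2](0) P2=[2,0,4,4,4,3](0)
Move 3: P2 pit2 -> P1=[0,6,3,4,4,2](0) P2=[2,0,0,5,5,4](1)
Move 4: P2 pit0 -> P1=[0,6,3,0,4,2](0) P2=[0,1,0,5,5,4](6)
Move 5: P1 pit2 -> P1=[0,6,0,1,5,3](0) P2=[0,1,0,5,5,4](6)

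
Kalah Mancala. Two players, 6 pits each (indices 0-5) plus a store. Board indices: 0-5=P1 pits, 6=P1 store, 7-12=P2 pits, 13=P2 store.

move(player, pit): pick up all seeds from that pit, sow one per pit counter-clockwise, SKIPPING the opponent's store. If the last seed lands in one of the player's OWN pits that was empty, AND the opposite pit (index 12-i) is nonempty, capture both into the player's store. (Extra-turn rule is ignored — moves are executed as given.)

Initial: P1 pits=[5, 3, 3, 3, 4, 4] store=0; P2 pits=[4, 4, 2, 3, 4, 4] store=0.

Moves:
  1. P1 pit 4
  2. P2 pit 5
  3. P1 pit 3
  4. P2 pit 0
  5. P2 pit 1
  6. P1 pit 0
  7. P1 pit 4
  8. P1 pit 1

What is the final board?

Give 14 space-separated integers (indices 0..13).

Move 1: P1 pit4 -> P1=[5,3,3,3,0,5](1) P2=[5,5,2,3,4,4](0)
Move 2: P2 pit5 -> P1=[6,4,4,3,0,5](1) P2=[5,5,2,3,4,0](1)
Move 3: P1 pit3 -> P1=[6,4,4,0,1,6](2) P2=[5,5,2,3,4,0](1)
Move 4: P2 pit0 -> P1=[0,4,4,0,1,6](2) P2=[0,6,3,4,5,0](8)
Move 5: P2 pit1 -> P1=[1,4,4,0,1,6](2) P2=[0,0,4,5,6,1](9)
Move 6: P1 pit0 -> P1=[0,5,4,0,1,6](2) P2=[0,0,4,5,6,1](9)
Move 7: P1 pit4 -> P1=[0,5,4,0,0,7](2) P2=[0,0,4,5,6,1](9)
Move 8: P1 pit1 -> P1=[0,0,5,1,1,8](3) P2=[0,0,4,5,6,1](9)

Answer: 0 0 5 1 1 8 3 0 0 4 5 6 1 9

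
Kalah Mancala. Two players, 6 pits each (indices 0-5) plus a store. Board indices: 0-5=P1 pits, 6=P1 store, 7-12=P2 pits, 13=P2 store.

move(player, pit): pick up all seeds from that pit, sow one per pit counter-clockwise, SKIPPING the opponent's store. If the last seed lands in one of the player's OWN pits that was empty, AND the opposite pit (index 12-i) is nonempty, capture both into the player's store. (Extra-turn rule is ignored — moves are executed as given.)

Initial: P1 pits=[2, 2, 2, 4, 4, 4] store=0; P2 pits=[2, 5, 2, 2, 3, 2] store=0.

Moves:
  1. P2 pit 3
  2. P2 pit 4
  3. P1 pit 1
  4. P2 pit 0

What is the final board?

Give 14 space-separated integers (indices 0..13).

Move 1: P2 pit3 -> P1=[2,2,2,4,4,4](0) P2=[2,5,2,0,4,3](0)
Move 2: P2 pit4 -> P1=[3,3,2,4,4,4](0) P2=[2,5,2,0,0,4](1)
Move 3: P1 pit1 -> P1=[3,0,3,5,5,4](0) P2=[2,5,2,0,0,4](1)
Move 4: P2 pit0 -> P1=[3,0,3,5,5,4](0) P2=[0,6,3,0,0,4](1)

Answer: 3 0 3 5 5 4 0 0 6 3 0 0 4 1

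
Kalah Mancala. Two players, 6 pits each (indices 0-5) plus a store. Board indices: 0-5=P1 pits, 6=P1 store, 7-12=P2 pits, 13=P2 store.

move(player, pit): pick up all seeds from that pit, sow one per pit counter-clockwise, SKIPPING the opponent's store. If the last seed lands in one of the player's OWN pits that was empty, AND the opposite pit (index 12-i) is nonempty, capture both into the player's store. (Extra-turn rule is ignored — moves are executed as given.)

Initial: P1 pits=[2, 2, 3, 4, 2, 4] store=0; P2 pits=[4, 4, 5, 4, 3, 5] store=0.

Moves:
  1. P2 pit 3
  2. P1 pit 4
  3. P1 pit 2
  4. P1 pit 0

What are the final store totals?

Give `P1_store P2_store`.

Move 1: P2 pit3 -> P1=[3,2,3,4,2,4](0) P2=[4,4,5,0,4,6](1)
Move 2: P1 pit4 -> P1=[3,2,3,4,0,5](1) P2=[4,4,5,0,4,6](1)
Move 3: P1 pit2 -> P1=[3,2,0,5,1,6](1) P2=[4,4,5,0,4,6](1)
Move 4: P1 pit0 -> P1=[0,3,1,6,1,6](1) P2=[4,4,5,0,4,6](1)

Answer: 1 1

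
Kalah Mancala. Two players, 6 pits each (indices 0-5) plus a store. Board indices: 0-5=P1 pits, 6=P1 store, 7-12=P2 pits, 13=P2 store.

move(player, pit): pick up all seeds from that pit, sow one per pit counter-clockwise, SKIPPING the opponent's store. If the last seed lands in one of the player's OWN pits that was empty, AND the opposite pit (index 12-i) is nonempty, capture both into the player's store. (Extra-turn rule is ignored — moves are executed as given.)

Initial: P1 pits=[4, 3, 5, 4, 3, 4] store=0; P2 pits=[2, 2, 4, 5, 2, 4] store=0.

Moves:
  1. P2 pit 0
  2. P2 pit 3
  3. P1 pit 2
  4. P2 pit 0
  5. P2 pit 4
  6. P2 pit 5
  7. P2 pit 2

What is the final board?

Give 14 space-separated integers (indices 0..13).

Move 1: P2 pit0 -> P1=[4,3,5,4,3,4](0) P2=[0,3,5,5,2,4](0)
Move 2: P2 pit3 -> P1=[5,4,5,4,3,4](0) P2=[0,3,5,0,3,5](1)
Move 3: P1 pit2 -> P1=[5,4,0,5,4,5](1) P2=[1,3,5,0,3,5](1)
Move 4: P2 pit0 -> P1=[5,4,0,5,4,5](1) P2=[0,4,5,0,3,5](1)
Move 5: P2 pit4 -> P1=[6,4,0,5,4,5](1) P2=[0,4,5,0,0,6](2)
Move 6: P2 pit5 -> P1=[7,5,1,6,5,5](1) P2=[0,4,5,0,0,0](3)
Move 7: P2 pit2 -> P1=[8,5,1,6,5,5](1) P2=[0,4,0,1,1,1](4)

Answer: 8 5 1 6 5 5 1 0 4 0 1 1 1 4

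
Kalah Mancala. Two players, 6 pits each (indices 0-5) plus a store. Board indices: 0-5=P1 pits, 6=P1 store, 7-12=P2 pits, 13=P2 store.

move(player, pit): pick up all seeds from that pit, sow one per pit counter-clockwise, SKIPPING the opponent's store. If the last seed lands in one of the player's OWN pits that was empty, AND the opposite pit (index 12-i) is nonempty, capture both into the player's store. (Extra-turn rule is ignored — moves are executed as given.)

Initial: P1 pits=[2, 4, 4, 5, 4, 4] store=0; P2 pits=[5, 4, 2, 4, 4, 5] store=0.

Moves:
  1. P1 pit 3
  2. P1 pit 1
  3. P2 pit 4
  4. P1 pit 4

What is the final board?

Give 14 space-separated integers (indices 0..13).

Answer: 3 1 5 1 0 7 2 7 6 3 5 0 6 1

Derivation:
Move 1: P1 pit3 -> P1=[2,4,4,0,5,5](1) P2=[6,5,2,4,4,5](0)
Move 2: P1 pit1 -> P1=[2,0,5,1,6,6](1) P2=[6,5,2,4,4,5](0)
Move 3: P2 pit4 -> P1=[3,1,5,1,6,6](1) P2=[6,5,2,4,0,6](1)
Move 4: P1 pit4 -> P1=[3,1,5,1,0,7](2) P2=[7,6,3,5,0,6](1)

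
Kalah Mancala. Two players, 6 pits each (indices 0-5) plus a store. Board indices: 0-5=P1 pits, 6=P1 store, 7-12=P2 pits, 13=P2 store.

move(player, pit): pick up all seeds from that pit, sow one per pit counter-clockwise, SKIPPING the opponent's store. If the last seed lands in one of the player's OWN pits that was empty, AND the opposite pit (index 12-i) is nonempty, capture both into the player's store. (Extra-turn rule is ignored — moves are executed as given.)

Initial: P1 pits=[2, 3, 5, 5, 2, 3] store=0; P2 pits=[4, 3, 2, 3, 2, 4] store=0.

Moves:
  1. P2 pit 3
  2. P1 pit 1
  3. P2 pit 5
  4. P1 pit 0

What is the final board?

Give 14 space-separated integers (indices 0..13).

Answer: 0 2 8 8 3 3 0 4 3 2 0 3 0 2

Derivation:
Move 1: P2 pit3 -> P1=[2,3,5,5,2,3](0) P2=[4,3,2,0,3,5](1)
Move 2: P1 pit1 -> P1=[2,0,6,6,3,3](0) P2=[4,3,2,0,3,5](1)
Move 3: P2 pit5 -> P1=[3,1,7,7,3,3](0) P2=[4,3,2,0,3,0](2)
Move 4: P1 pit0 -> P1=[0,2,8,8,3,3](0) P2=[4,3,2,0,3,0](2)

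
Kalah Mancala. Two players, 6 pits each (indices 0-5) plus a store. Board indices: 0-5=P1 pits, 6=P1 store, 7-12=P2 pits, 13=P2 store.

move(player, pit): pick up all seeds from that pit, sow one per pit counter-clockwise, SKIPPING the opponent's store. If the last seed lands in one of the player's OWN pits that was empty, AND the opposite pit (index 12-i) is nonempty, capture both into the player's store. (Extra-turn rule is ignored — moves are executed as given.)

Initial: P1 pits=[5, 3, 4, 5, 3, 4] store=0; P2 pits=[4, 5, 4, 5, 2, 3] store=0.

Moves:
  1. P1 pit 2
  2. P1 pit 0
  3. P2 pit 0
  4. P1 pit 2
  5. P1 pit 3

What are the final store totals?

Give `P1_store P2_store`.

Move 1: P1 pit2 -> P1=[5,3,0,6,4,5](1) P2=[4,5,4,5,2,3](0)
Move 2: P1 pit0 -> P1=[0,4,1,7,5,6](1) P2=[4,5,4,5,2,3](0)
Move 3: P2 pit0 -> P1=[0,4,1,7,5,6](1) P2=[0,6,5,6,3,3](0)
Move 4: P1 pit2 -> P1=[0,4,0,8,5,6](1) P2=[0,6,5,6,3,3](0)
Move 5: P1 pit3 -> P1=[0,4,0,0,6,7](2) P2=[1,7,6,7,4,3](0)

Answer: 2 0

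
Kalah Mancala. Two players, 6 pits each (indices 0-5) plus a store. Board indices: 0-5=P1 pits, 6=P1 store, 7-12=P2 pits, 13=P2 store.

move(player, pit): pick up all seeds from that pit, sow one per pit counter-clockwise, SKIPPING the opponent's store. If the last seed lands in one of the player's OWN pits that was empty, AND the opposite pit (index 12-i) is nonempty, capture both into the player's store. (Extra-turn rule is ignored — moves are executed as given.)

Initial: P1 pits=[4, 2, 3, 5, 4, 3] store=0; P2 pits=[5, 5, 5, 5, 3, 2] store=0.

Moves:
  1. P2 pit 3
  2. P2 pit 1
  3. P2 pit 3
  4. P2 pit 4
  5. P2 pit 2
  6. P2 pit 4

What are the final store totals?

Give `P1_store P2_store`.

Move 1: P2 pit3 -> P1=[5,3,3,5,4,3](0) P2=[5,5,5,0,4,3](1)
Move 2: P2 pit1 -> P1=[5,3,3,5,4,3](0) P2=[5,0,6,1,5,4](2)
Move 3: P2 pit3 -> P1=[5,3,3,5,4,3](0) P2=[5,0,6,0,6,4](2)
Move 4: P2 pit4 -> P1=[6,4,4,6,4,3](0) P2=[5,0,6,0,0,5](3)
Move 5: P2 pit2 -> P1=[7,5,4,6,4,3](0) P2=[5,0,0,1,1,6](4)
Move 6: P2 pit4 -> P1=[7,5,4,6,4,3](0) P2=[5,0,0,1,0,7](4)

Answer: 0 4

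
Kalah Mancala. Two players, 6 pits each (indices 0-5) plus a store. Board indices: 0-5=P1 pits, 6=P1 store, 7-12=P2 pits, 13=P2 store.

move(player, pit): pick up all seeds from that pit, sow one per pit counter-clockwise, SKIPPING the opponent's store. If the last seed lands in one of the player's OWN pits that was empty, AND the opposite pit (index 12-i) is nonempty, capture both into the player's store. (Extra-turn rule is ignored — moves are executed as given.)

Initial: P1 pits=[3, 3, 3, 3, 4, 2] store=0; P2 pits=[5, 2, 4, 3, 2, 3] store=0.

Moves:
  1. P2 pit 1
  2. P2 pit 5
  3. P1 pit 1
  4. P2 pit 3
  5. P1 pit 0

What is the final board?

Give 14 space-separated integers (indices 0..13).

Move 1: P2 pit1 -> P1=[3,3,3,3,4,2](0) P2=[5,0,5,4,2,3](0)
Move 2: P2 pit5 -> P1=[4,4,3,3,4,2](0) P2=[5,0,5,4,2,0](1)
Move 3: P1 pit1 -> P1=[4,0,4,4,5,3](0) P2=[5,0,5,4,2,0](1)
Move 4: P2 pit3 -> P1=[5,0,4,4,5,3](0) P2=[5,0,5,0,3,1](2)
Move 5: P1 pit0 -> P1=[0,1,5,5,6,4](0) P2=[5,0,5,0,3,1](2)

Answer: 0 1 5 5 6 4 0 5 0 5 0 3 1 2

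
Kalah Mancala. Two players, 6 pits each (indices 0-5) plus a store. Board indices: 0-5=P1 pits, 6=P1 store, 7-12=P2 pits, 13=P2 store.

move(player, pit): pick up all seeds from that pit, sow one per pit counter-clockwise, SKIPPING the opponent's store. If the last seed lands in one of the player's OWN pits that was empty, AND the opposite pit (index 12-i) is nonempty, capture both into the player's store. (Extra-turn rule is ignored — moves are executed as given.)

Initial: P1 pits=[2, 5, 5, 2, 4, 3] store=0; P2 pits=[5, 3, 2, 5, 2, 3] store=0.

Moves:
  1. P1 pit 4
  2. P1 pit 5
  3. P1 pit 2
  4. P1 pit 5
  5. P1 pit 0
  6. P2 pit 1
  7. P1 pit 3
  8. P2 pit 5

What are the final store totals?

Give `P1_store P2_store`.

Answer: 11 2

Derivation:
Move 1: P1 pit4 -> P1=[2,5,5,2,0,4](1) P2=[6,4,2,5,2,3](0)
Move 2: P1 pit5 -> P1=[2,5,5,2,0,0](2) P2=[7,5,3,5,2,3](0)
Move 3: P1 pit2 -> P1=[2,5,0,3,1,1](3) P2=[8,5,3,5,2,3](0)
Move 4: P1 pit5 -> P1=[2,5,0,3,1,0](4) P2=[8,5,3,5,2,3](0)
Move 5: P1 pit0 -> P1=[0,6,0,3,1,0](10) P2=[8,5,3,0,2,3](0)
Move 6: P2 pit1 -> P1=[0,6,0,3,1,0](10) P2=[8,0,4,1,3,4](1)
Move 7: P1 pit3 -> P1=[0,6,0,0,2,1](11) P2=[8,0,4,1,3,4](1)
Move 8: P2 pit5 -> P1=[1,7,1,0,2,1](11) P2=[8,0,4,1,3,0](2)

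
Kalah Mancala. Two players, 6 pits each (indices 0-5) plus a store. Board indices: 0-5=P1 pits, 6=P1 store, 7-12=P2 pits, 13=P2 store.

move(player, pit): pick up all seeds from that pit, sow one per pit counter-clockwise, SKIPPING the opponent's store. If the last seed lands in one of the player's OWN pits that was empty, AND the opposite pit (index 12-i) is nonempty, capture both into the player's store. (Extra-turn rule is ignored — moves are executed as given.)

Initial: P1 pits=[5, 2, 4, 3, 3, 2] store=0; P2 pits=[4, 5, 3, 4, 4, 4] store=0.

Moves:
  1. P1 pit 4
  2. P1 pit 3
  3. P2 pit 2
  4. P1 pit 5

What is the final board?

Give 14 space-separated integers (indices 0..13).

Answer: 5 2 4 0 1 0 3 6 6 1 5 5 5 0

Derivation:
Move 1: P1 pit4 -> P1=[5,2,4,3,0,3](1) P2=[5,5,3,4,4,4](0)
Move 2: P1 pit3 -> P1=[5,2,4,0,1,4](2) P2=[5,5,3,4,4,4](0)
Move 3: P2 pit2 -> P1=[5,2,4,0,1,4](2) P2=[5,5,0,5,5,5](0)
Move 4: P1 pit5 -> P1=[5,2,4,0,1,0](3) P2=[6,6,1,5,5,5](0)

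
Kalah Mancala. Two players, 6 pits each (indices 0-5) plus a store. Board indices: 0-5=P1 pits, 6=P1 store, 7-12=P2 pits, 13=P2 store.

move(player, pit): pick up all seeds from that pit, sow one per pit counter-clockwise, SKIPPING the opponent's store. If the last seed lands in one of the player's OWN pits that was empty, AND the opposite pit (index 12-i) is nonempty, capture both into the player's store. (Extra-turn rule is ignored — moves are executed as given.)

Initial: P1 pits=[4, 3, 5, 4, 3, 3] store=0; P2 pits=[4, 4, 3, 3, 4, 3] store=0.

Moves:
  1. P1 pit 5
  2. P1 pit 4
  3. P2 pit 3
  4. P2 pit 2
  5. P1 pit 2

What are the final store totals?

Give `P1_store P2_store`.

Move 1: P1 pit5 -> P1=[4,3,5,4,3,0](1) P2=[5,5,3,3,4,3](0)
Move 2: P1 pit4 -> P1=[4,3,5,4,0,1](2) P2=[6,5,3,3,4,3](0)
Move 3: P2 pit3 -> P1=[4,3,5,4,0,1](2) P2=[6,5,3,0,5,4](1)
Move 4: P2 pit2 -> P1=[4,3,5,4,0,1](2) P2=[6,5,0,1,6,5](1)
Move 5: P1 pit2 -> P1=[4,3,0,5,1,2](3) P2=[7,5,0,1,6,5](1)

Answer: 3 1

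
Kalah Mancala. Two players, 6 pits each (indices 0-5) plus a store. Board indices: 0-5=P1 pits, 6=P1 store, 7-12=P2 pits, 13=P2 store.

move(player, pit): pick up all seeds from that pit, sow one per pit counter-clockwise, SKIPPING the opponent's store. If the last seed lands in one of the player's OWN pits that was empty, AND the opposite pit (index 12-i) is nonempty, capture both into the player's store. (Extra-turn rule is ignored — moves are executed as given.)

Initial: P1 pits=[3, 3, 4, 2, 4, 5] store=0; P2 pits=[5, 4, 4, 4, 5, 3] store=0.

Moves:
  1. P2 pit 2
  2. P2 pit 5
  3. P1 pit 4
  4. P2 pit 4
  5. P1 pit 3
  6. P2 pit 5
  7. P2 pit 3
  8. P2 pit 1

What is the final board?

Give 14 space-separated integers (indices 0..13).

Move 1: P2 pit2 -> P1=[3,3,4,2,4,5](0) P2=[5,4,0,5,6,4](1)
Move 2: P2 pit5 -> P1=[4,4,5,2,4,5](0) P2=[5,4,0,5,6,0](2)
Move 3: P1 pit4 -> P1=[4,4,5,2,0,6](1) P2=[6,5,0,5,6,0](2)
Move 4: P2 pit4 -> P1=[5,5,6,3,0,6](1) P2=[6,5,0,5,0,1](3)
Move 5: P1 pit3 -> P1=[5,5,6,0,1,7](2) P2=[6,5,0,5,0,1](3)
Move 6: P2 pit5 -> P1=[5,5,6,0,1,7](2) P2=[6,5,0,5,0,0](4)
Move 7: P2 pit3 -> P1=[6,6,6,0,1,7](2) P2=[6,5,0,0,1,1](5)
Move 8: P2 pit1 -> P1=[6,6,6,0,1,7](2) P2=[6,0,1,1,2,2](6)

Answer: 6 6 6 0 1 7 2 6 0 1 1 2 2 6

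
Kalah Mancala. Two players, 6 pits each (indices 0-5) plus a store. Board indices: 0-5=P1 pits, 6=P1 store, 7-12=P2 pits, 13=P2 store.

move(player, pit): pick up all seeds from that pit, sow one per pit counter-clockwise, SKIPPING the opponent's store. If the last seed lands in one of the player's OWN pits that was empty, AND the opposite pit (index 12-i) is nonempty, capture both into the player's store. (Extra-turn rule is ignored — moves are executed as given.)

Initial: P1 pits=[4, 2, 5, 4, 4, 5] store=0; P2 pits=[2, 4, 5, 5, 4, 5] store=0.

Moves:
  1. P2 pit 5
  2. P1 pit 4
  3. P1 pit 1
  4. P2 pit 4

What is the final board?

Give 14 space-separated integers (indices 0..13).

Answer: 6 1 7 6 0 6 7 3 0 5 5 0 1 2

Derivation:
Move 1: P2 pit5 -> P1=[5,3,6,5,4,5](0) P2=[2,4,5,5,4,0](1)
Move 2: P1 pit4 -> P1=[5,3,6,5,0,6](1) P2=[3,5,5,5,4,0](1)
Move 3: P1 pit1 -> P1=[5,0,7,6,0,6](7) P2=[3,0,5,5,4,0](1)
Move 4: P2 pit4 -> P1=[6,1,7,6,0,6](7) P2=[3,0,5,5,0,1](2)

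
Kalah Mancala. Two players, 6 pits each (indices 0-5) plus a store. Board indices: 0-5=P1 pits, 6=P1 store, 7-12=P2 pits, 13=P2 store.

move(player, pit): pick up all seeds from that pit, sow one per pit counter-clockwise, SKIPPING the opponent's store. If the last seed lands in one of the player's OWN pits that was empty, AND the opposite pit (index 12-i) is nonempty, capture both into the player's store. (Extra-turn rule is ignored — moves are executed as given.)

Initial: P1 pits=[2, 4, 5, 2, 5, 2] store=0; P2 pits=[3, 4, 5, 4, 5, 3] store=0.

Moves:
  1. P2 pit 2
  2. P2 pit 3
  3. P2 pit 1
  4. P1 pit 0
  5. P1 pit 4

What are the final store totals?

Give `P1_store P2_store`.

Move 1: P2 pit2 -> P1=[3,4,5,2,5,2](0) P2=[3,4,0,5,6,4](1)
Move 2: P2 pit3 -> P1=[4,5,5,2,5,2](0) P2=[3,4,0,0,7,5](2)
Move 3: P2 pit1 -> P1=[4,5,5,2,5,2](0) P2=[3,0,1,1,8,6](2)
Move 4: P1 pit0 -> P1=[0,6,6,3,6,2](0) P2=[3,0,1,1,8,6](2)
Move 5: P1 pit4 -> P1=[0,6,6,3,0,3](1) P2=[4,1,2,2,8,6](2)

Answer: 1 2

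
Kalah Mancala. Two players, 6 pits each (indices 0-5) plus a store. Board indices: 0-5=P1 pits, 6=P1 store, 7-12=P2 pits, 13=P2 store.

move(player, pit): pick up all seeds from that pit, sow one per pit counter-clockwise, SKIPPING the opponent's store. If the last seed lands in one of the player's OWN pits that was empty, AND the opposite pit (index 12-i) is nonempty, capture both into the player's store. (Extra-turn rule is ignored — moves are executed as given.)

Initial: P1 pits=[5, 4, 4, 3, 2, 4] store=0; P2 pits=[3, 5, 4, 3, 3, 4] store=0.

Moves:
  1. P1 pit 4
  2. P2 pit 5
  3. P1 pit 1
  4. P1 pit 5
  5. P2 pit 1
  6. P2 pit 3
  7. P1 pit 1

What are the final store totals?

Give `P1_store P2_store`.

Move 1: P1 pit4 -> P1=[5,4,4,3,0,5](1) P2=[3,5,4,3,3,4](0)
Move 2: P2 pit5 -> P1=[6,5,5,3,0,5](1) P2=[3,5,4,3,3,0](1)
Move 3: P1 pit1 -> P1=[6,0,6,4,1,6](2) P2=[3,5,4,3,3,0](1)
Move 4: P1 pit5 -> P1=[6,0,6,4,1,0](3) P2=[4,6,5,4,4,0](1)
Move 5: P2 pit1 -> P1=[7,0,6,4,1,0](3) P2=[4,0,6,5,5,1](2)
Move 6: P2 pit3 -> P1=[8,1,6,4,1,0](3) P2=[4,0,6,0,6,2](3)
Move 7: P1 pit1 -> P1=[8,0,7,4,1,0](3) P2=[4,0,6,0,6,2](3)

Answer: 3 3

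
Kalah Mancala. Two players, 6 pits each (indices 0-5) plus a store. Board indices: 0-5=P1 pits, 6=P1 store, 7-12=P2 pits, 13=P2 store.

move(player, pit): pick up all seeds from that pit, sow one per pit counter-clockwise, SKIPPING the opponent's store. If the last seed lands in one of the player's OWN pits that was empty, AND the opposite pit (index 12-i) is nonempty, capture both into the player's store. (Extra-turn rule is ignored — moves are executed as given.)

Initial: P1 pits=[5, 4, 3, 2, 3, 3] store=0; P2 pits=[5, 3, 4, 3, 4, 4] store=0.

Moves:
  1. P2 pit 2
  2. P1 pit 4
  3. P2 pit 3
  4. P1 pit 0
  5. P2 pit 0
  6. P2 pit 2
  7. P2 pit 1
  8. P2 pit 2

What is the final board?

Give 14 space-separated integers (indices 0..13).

Answer: 0 5 4 3 1 5 2 0 0 0 4 8 8 3

Derivation:
Move 1: P2 pit2 -> P1=[5,4,3,2,3,3](0) P2=[5,3,0,4,5,5](1)
Move 2: P1 pit4 -> P1=[5,4,3,2,0,4](1) P2=[6,3,0,4,5,5](1)
Move 3: P2 pit3 -> P1=[6,4,3,2,0,4](1) P2=[6,3,0,0,6,6](2)
Move 4: P1 pit0 -> P1=[0,5,4,3,1,5](2) P2=[6,3,0,0,6,6](2)
Move 5: P2 pit0 -> P1=[0,5,4,3,1,5](2) P2=[0,4,1,1,7,7](3)
Move 6: P2 pit2 -> P1=[0,5,4,3,1,5](2) P2=[0,4,0,2,7,7](3)
Move 7: P2 pit1 -> P1=[0,5,4,3,1,5](2) P2=[0,0,1,3,8,8](3)
Move 8: P2 pit2 -> P1=[0,5,4,3,1,5](2) P2=[0,0,0,4,8,8](3)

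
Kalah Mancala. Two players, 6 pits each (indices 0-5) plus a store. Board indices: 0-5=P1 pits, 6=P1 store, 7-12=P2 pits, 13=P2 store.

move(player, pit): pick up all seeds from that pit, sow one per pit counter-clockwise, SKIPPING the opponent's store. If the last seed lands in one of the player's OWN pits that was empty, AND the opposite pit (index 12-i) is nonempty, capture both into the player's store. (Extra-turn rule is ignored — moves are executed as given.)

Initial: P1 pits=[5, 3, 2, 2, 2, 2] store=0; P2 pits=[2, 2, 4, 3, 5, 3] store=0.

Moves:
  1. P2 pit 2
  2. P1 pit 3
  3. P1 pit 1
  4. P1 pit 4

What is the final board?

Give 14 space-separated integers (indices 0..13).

Answer: 5 0 3 1 0 4 1 3 3 0 4 6 4 1

Derivation:
Move 1: P2 pit2 -> P1=[5,3,2,2,2,2](0) P2=[2,2,0,4,6,4](1)
Move 2: P1 pit3 -> P1=[5,3,2,0,3,3](0) P2=[2,2,0,4,6,4](1)
Move 3: P1 pit1 -> P1=[5,0,3,1,4,3](0) P2=[2,2,0,4,6,4](1)
Move 4: P1 pit4 -> P1=[5,0,3,1,0,4](1) P2=[3,3,0,4,6,4](1)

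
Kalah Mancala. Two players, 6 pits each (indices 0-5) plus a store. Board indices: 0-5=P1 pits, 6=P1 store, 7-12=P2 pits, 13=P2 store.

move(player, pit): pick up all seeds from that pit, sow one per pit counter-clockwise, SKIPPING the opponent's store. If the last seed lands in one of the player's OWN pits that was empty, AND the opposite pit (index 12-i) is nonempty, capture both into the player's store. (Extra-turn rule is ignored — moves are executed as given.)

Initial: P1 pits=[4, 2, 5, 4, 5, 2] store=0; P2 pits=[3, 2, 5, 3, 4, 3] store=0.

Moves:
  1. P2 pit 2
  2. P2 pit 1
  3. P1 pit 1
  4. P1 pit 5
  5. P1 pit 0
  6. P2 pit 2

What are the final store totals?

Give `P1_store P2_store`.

Move 1: P2 pit2 -> P1=[5,2,5,4,5,2](0) P2=[3,2,0,4,5,4](1)
Move 2: P2 pit1 -> P1=[5,2,5,4,5,2](0) P2=[3,0,1,5,5,4](1)
Move 3: P1 pit1 -> P1=[5,0,6,5,5,2](0) P2=[3,0,1,5,5,4](1)
Move 4: P1 pit5 -> P1=[5,0,6,5,5,0](1) P2=[4,0,1,5,5,4](1)
Move 5: P1 pit0 -> P1=[0,1,7,6,6,0](6) P2=[0,0,1,5,5,4](1)
Move 6: P2 pit2 -> P1=[0,1,7,6,6,0](6) P2=[0,0,0,6,5,4](1)

Answer: 6 1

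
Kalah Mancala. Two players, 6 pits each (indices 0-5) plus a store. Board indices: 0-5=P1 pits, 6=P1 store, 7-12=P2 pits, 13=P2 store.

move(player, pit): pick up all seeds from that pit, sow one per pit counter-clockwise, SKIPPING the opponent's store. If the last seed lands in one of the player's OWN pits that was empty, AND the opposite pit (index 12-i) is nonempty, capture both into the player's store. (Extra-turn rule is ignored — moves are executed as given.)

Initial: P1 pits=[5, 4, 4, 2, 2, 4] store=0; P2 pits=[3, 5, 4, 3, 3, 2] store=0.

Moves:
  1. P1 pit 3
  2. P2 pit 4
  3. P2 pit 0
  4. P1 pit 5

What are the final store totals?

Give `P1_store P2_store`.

Move 1: P1 pit3 -> P1=[5,4,4,0,3,5](0) P2=[3,5,4,3,3,2](0)
Move 2: P2 pit4 -> P1=[6,4,4,0,3,5](0) P2=[3,5,4,3,0,3](1)
Move 3: P2 pit0 -> P1=[6,4,4,0,3,5](0) P2=[0,6,5,4,0,3](1)
Move 4: P1 pit5 -> P1=[6,4,4,0,3,0](1) P2=[1,7,6,5,0,3](1)

Answer: 1 1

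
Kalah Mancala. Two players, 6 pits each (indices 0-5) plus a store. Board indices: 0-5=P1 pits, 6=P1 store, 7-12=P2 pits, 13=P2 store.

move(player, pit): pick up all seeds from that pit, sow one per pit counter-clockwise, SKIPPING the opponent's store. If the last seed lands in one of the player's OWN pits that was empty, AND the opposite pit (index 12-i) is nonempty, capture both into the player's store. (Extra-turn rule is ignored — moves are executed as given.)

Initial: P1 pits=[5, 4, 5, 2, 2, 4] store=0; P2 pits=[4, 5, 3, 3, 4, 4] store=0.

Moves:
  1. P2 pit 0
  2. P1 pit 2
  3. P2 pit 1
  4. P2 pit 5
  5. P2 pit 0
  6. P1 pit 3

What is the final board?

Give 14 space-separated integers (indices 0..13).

Answer: 7 5 1 0 1 6 2 1 0 5 5 6 0 6

Derivation:
Move 1: P2 pit0 -> P1=[5,4,5,2,2,4](0) P2=[0,6,4,4,5,4](0)
Move 2: P1 pit2 -> P1=[5,4,0,3,3,5](1) P2=[1,6,4,4,5,4](0)
Move 3: P2 pit1 -> P1=[6,4,0,3,3,5](1) P2=[1,0,5,5,6,5](1)
Move 4: P2 pit5 -> P1=[7,5,1,4,3,5](1) P2=[1,0,5,5,6,0](2)
Move 5: P2 pit0 -> P1=[7,5,1,4,0,5](1) P2=[0,0,5,5,6,0](6)
Move 6: P1 pit3 -> P1=[7,5,1,0,1,6](2) P2=[1,0,5,5,6,0](6)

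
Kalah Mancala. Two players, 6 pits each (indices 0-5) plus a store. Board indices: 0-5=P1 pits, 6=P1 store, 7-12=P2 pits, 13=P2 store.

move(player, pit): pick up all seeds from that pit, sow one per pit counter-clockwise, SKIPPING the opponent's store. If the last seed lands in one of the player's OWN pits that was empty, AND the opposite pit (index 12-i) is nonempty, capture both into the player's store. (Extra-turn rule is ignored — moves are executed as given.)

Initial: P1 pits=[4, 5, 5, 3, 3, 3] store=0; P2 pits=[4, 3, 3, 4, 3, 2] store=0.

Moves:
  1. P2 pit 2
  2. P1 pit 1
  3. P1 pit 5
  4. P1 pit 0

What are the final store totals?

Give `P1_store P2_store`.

Answer: 2 0

Derivation:
Move 1: P2 pit2 -> P1=[4,5,5,3,3,3](0) P2=[4,3,0,5,4,3](0)
Move 2: P1 pit1 -> P1=[4,0,6,4,4,4](1) P2=[4,3,0,5,4,3](0)
Move 3: P1 pit5 -> P1=[4,0,6,4,4,0](2) P2=[5,4,1,5,4,3](0)
Move 4: P1 pit0 -> P1=[0,1,7,5,5,0](2) P2=[5,4,1,5,4,3](0)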